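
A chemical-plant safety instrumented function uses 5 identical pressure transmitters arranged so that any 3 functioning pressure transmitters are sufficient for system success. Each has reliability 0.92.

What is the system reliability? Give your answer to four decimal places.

R = Σ_{i=3}^{5} C(5,i) p^i (1−p)^{5−i} with p = 0.92
C(5,3)·0.92^3·0.08^2 = 0.049836
C(5,4)·0.92^4·0.08^1 = 0.286557
C(5,5)·0.92^5·0.08^0 = 0.659082
Sum = 0.9955

0.9955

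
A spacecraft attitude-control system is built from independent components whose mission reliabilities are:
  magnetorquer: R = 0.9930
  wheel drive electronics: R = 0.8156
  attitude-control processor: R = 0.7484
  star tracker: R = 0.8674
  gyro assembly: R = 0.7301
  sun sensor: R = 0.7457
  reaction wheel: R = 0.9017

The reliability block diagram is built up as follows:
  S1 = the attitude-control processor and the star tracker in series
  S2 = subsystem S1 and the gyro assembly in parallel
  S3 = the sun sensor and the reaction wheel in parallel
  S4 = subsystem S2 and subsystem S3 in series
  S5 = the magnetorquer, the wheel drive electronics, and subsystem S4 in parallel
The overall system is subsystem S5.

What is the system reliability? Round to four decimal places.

0.9998

Series (attitude-control processor and star tracker): 0.748400 × 0.867400 = 0.649162
Parallel ([0.649162] and gyro assembly): 1 − (1 − 0.649162)(1 − 0.730100) = 0.905309
Parallel (sun sensor and reaction wheel): 1 − (1 − 0.745700)(1 − 0.901700) = 0.975002
Series ([0.905309] and [0.975002]): 0.905309 × 0.975002 = 0.882678
Parallel (magnetorquer, wheel drive electronics, and [0.882678]): 1 − (1 − 0.993000)(1 − 0.815600)(1 − 0.882678) = 0.9998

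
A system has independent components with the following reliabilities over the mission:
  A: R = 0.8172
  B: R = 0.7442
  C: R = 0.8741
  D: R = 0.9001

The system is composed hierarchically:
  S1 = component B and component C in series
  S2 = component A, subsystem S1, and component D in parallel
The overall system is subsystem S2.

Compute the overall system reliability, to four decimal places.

0.9936

Series (B and C): 0.744200 × 0.874100 = 0.650505
Parallel (A, [0.650505], and D): 1 − (1 − 0.817200)(1 − 0.650505)(1 − 0.900100) = 0.9936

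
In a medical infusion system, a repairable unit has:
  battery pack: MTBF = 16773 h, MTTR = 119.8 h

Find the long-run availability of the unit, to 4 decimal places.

A(battery pack) = MTBF/(MTBF+MTTR) = 16773/(16773+119.8) = 0.9929

0.9929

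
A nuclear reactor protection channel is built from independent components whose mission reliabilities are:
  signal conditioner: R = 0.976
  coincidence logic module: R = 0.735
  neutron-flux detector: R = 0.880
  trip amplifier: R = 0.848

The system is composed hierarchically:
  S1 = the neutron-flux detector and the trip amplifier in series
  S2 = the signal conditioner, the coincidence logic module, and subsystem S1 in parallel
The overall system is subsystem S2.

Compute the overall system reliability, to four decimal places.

Series (neutron-flux detector and trip amplifier): 0.880000 × 0.848000 = 0.746240
Parallel (signal conditioner, coincidence logic module, and [0.746240]): 1 − (1 − 0.976000)(1 − 0.735000)(1 − 0.746240) = 0.9984

0.9984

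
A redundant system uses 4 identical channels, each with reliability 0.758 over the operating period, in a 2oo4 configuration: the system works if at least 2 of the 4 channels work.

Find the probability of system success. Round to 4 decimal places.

0.9536

R = Σ_{i=2}^{4} C(4,i) p^i (1−p)^{4−i} with p = 0.758
C(4,2)·0.758^2·0.242^2 = 0.201893
C(4,3)·0.758^3·0.242^1 = 0.421583
C(4,4)·0.758^4·0.242^0 = 0.330124
Sum = 0.9536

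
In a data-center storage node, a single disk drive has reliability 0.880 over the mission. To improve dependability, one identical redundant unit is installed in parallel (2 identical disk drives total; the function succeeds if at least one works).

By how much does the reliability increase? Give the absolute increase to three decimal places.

R_before = 0.880
R_after = 1 − (1 − 0.880)^2 = 0.986
ΔR = 0.986 − 0.880 = 0.106

0.106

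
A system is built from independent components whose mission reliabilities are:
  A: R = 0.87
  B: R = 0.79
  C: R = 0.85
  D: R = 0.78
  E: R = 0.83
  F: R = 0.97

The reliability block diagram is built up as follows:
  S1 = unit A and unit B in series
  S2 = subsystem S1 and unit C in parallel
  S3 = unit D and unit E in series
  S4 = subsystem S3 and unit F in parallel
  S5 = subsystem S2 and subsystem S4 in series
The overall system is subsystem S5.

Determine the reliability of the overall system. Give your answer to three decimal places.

0.943

Series (A and B): 0.87000 × 0.79000 = 0.68730
Parallel ([0.68730] and C): 1 − (1 − 0.68730)(1 − 0.85000) = 0.95310
Series (D and E): 0.78000 × 0.83000 = 0.64740
Parallel ([0.64740] and F): 1 − (1 − 0.64740)(1 − 0.97000) = 0.98942
Series ([0.95310] and [0.98942]): 0.95310 × 0.98942 = 0.943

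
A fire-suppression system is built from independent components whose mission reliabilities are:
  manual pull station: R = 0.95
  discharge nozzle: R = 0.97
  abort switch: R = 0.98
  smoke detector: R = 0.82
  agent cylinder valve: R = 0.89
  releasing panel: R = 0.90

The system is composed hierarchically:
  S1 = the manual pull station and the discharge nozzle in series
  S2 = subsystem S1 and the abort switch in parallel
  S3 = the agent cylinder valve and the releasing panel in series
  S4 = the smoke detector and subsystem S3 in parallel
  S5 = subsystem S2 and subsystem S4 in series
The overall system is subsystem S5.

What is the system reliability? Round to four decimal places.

0.9627

Series (manual pull station and discharge nozzle): 0.950000 × 0.970000 = 0.921500
Parallel ([0.921500] and abort switch): 1 − (1 − 0.921500)(1 − 0.980000) = 0.998430
Series (agent cylinder valve and releasing panel): 0.890000 × 0.900000 = 0.801000
Parallel (smoke detector and [0.801000]): 1 − (1 − 0.820000)(1 − 0.801000) = 0.964180
Series ([0.998430] and [0.964180]): 0.998430 × 0.964180 = 0.9627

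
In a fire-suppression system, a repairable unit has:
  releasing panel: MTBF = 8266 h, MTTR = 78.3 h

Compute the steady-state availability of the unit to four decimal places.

0.9906

A(releasing panel) = MTBF/(MTBF+MTTR) = 8266/(8266+78.3) = 0.9906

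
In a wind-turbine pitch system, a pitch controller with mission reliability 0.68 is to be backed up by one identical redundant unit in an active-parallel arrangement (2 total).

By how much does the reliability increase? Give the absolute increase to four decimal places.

0.2176

R_before = 0.68
R_after = 1 − (1 − 0.68)^2 = 0.8976
ΔR = 0.8976 − 0.68 = 0.2176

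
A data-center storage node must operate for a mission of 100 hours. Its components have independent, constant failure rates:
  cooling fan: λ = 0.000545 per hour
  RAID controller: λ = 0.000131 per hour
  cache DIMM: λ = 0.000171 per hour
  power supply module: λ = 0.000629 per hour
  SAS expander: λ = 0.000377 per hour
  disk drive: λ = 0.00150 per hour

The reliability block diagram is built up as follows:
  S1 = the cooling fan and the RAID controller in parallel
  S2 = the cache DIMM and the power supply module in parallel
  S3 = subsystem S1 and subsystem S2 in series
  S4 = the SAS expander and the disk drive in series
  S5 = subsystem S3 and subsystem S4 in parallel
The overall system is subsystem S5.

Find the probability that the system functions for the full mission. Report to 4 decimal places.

R(cooling fan) = exp(−0.000545 × 100) = 0.946959
R(RAID controller) = exp(−0.000131 × 100) = 0.986985
R(cache DIMM) = exp(−0.000171 × 100) = 0.983045
R(power supply module) = exp(−0.000629 × 100) = 0.939037
R(SAS expander) = exp(−0.000377 × 100) = 0.963002
R(disk drive) = exp(−0.00150 × 100) = 0.860708
Parallel (cooling fan and RAID controller): 1 − (1 − 0.946959)(1 − 0.986985) = 0.999310
Parallel (cache DIMM and power supply module): 1 − (1 − 0.983045)(1 − 0.939037) = 0.998966
Series ([0.999310] and [0.998966]): 0.999310 × 0.998966 = 0.998277
Series (SAS expander and disk drive): 0.963002 × 0.860708 = 0.828864
Parallel ([0.998277] and [0.828864]): 1 − (1 − 0.998277)(1 − 0.828864) = 0.9997

0.9997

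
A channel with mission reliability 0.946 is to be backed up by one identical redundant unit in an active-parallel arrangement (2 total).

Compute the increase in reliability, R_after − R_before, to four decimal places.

R_before = 0.946
R_after = 1 − (1 − 0.946)^2 = 0.9971
ΔR = 0.9971 − 0.946 = 0.0511

0.0511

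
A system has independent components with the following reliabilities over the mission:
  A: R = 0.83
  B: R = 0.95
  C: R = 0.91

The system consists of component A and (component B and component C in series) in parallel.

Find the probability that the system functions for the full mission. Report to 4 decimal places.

0.9770

Series (B and C): 0.950000 × 0.910000 = 0.864500
Parallel (A and [0.864500]): 1 − (1 − 0.830000)(1 − 0.864500) = 0.9770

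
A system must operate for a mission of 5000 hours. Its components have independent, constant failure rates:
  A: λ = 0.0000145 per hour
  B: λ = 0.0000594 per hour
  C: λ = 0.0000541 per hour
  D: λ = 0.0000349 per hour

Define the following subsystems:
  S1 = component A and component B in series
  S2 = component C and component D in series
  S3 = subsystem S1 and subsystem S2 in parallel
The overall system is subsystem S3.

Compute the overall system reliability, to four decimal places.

R(A) = exp(−0.0000145 × 5000) = 0.930066
R(B) = exp(−0.0000594 × 5000) = 0.743044
R(C) = exp(−0.0000541 × 5000) = 0.762998
R(D) = exp(−0.0000349 × 5000) = 0.839877
Series (A and B): 0.930066 × 0.743044 = 0.691080
Series (C and D): 0.762998 × 0.839877 = 0.640824
Parallel ([0.691080] and [0.640824]): 1 − (1 − 0.691080)(1 − 0.640824) = 0.8890

0.8890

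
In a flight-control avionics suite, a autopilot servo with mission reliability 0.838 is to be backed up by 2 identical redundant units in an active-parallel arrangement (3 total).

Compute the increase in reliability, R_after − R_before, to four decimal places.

0.1577

R_before = 0.838
R_after = 1 − (1 − 0.838)^3 = 0.9957
ΔR = 0.9957 − 0.838 = 0.1577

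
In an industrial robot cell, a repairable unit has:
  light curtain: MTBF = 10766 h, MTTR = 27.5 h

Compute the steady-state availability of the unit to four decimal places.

A(light curtain) = MTBF/(MTBF+MTTR) = 10766/(10766+27.5) = 0.9975

0.9975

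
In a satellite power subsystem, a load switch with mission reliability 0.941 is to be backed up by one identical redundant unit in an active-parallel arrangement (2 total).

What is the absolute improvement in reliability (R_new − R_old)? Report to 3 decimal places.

R_before = 0.941
R_after = 1 − (1 − 0.941)^2 = 0.997
ΔR = 0.997 − 0.941 = 0.056

0.056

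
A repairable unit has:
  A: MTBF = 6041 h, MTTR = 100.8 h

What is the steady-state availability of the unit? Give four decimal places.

A(A) = MTBF/(MTBF+MTTR) = 6041/(6041+100.8) = 0.9836

0.9836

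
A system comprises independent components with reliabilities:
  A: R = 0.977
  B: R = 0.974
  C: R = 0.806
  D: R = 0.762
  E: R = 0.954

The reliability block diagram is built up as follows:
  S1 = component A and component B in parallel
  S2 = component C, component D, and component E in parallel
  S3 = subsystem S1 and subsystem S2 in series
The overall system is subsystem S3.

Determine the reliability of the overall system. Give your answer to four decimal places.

0.9973

Parallel (A and B): 1 − (1 − 0.977000)(1 − 0.974000) = 0.999402
Parallel (C, D, and E): 1 − (1 − 0.806000)(1 − 0.762000)(1 − 0.954000) = 0.997876
Series ([0.999402] and [0.997876]): 0.999402 × 0.997876 = 0.9973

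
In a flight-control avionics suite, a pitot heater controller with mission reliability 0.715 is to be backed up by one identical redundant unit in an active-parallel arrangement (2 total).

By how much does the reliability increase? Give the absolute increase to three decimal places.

R_before = 0.715
R_after = 1 − (1 − 0.715)^2 = 0.919
ΔR = 0.919 − 0.715 = 0.204

0.204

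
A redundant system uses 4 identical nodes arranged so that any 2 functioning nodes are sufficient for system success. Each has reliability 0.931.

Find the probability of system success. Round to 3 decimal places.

0.999

R = Σ_{i=2}^{4} C(4,i) p^i (1−p)^{4−i} with p = 0.931
C(4,2)·0.931^2·0.069^2 = 0.02476
C(4,3)·0.931^3·0.069^1 = 0.22272
C(4,4)·0.931^4·0.069^0 = 0.75127
Sum = 0.999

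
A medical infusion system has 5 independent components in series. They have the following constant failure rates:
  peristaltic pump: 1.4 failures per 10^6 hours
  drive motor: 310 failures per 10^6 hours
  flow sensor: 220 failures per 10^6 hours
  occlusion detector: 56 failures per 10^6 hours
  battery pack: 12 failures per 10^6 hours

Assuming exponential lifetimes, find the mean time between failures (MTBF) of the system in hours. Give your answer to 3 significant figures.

1670

Series of exponential components: λ_sys = Σ λ_i
λ_sys = 0.0000014 + 0.00031 + 0.00022 + 0.000056 + 0.000012 = 5.9940e-04 /h
MTBF = 1 / λ_sys = 1670 h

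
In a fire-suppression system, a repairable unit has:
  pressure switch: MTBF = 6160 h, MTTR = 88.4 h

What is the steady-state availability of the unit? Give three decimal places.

A(pressure switch) = MTBF/(MTBF+MTTR) = 6160/(6160+88.4) = 0.986

0.986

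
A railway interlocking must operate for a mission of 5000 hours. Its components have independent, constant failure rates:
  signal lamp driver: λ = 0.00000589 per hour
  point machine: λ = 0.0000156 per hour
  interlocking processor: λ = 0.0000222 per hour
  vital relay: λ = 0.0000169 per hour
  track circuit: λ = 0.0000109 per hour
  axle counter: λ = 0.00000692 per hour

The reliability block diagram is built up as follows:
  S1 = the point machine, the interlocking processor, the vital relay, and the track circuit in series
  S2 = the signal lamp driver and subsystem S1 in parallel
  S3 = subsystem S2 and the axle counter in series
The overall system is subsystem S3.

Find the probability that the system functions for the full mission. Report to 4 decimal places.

0.9582

R(signal lamp driver) = exp(−0.00000589 × 5000) = 0.970979
R(point machine) = exp(−0.0000156 × 5000) = 0.924964
R(interlocking processor) = exp(−0.0000222 × 5000) = 0.894939
R(vital relay) = exp(−0.0000169 × 5000) = 0.918972
R(track circuit) = exp(−0.0000109 × 5000) = 0.946959
R(axle counter) = exp(−0.00000692 × 5000) = 0.965992
Series (point machine, interlocking processor, vital relay, and track circuit): 0.924964 × 0.894939 × 0.918972 × 0.946959 = 0.720364
Parallel (signal lamp driver and [0.720364]): 1 − (1 − 0.970979)(1 − 0.720364) = 0.991885
Series ([0.991885] and axle counter): 0.991885 × 0.965992 = 0.9582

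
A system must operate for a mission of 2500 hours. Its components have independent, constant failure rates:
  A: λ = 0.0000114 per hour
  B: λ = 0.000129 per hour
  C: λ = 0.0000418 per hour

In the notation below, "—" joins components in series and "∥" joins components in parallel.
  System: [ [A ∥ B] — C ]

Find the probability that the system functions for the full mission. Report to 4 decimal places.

0.8938

R(A) = exp(−0.0000114 × 2500) = 0.971902
R(B) = exp(−0.000129 × 2500) = 0.724336
R(C) = exp(−0.0000418 × 2500) = 0.900775
Parallel (A and B): 1 − (1 − 0.971902)(1 − 0.724336) = 0.992254
Series ([0.992254] and C): 0.992254 × 0.900775 = 0.8938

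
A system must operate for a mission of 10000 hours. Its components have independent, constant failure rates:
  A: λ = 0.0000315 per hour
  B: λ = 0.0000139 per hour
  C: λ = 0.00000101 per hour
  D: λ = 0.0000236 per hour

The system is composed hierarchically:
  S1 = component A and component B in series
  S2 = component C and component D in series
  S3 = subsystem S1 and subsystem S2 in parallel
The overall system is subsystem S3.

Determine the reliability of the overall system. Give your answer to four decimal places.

0.9204

R(A) = exp(−0.0000315 × 10000) = 0.729789
R(B) = exp(−0.0000139 × 10000) = 0.870228
R(C) = exp(−0.00000101 × 10000) = 0.989951
R(D) = exp(−0.0000236 × 10000) = 0.789781
Series (A and B): 0.729789 × 0.870228 = 0.635083
Series (C and D): 0.989951 × 0.789781 = 0.781844
Parallel ([0.635083] and [0.781844]): 1 − (1 − 0.635083)(1 − 0.781844) = 0.9204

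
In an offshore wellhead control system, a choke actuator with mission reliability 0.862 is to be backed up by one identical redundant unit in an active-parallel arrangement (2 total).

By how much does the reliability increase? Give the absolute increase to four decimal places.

0.1190

R_before = 0.862
R_after = 1 − (1 − 0.862)^2 = 0.9810
ΔR = 0.9810 − 0.862 = 0.1190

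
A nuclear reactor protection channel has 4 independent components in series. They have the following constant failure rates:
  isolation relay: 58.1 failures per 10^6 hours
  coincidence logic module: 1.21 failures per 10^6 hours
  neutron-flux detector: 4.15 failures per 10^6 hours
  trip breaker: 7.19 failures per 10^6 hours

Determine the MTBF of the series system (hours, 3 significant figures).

Series of exponential components: λ_sys = Σ λ_i
λ_sys = 0.0000581 + 0.00000121 + 0.00000415 + 0.00000719 = 7.0650e-05 /h
MTBF = 1 / λ_sys = 14200 h

14200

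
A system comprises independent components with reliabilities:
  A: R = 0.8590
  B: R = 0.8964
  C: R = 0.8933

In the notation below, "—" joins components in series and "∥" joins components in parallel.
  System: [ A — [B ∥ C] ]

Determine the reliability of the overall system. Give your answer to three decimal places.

Parallel (B and C): 1 − (1 − 0.89640)(1 − 0.89330) = 0.98895
Series (A and [0.98895]): 0.85900 × 0.98895 = 0.850

0.850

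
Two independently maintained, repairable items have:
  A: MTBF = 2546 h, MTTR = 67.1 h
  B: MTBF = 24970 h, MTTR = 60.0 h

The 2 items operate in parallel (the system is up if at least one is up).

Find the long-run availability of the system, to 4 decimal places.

A(A) = MTBF/(MTBF+MTTR) = 2546/(2546+67.1) = 0.974322
A(B) = MTBF/(MTBF+MTTR) = 24970/(24970+60.0) = 0.997603
Parallel availability: 1 − (1 − 0.974322)(1 − 0.997603) = 0.9999

0.9999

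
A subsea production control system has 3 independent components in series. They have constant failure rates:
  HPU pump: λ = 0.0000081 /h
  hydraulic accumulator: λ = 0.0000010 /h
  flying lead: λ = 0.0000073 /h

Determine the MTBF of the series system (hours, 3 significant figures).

61000

Series of exponential components: λ_sys = Σ λ_i
λ_sys = 0.0000081 + 0.0000010 + 0.0000073 = 1.6400e-05 /h
MTBF = 1 / λ_sys = 61000 h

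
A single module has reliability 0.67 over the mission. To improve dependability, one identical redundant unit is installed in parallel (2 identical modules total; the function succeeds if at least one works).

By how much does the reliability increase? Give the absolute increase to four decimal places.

0.2211

R_before = 0.67
R_after = 1 − (1 − 0.67)^2 = 0.8911
ΔR = 0.8911 − 0.67 = 0.2211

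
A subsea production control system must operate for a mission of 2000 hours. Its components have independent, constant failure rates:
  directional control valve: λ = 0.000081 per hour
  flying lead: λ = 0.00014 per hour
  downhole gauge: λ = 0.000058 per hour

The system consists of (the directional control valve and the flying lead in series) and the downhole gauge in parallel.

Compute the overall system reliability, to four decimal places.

R(directional control valve) = exp(−0.000081 × 2000) = 0.850441
R(flying lead) = exp(−0.00014 × 2000) = 0.755784
R(downhole gauge) = exp(−0.000058 × 2000) = 0.890475
Series (directional control valve and flying lead): 0.850441 × 0.755784 = 0.642750
Parallel ([0.642750] and downhole gauge): 1 − (1 − 0.642750)(1 − 0.890475) = 0.9609

0.9609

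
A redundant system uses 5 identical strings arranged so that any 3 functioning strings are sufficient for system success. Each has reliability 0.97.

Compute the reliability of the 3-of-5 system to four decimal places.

0.9997

R = Σ_{i=3}^{5} C(5,i) p^i (1−p)^{5−i} with p = 0.97
C(5,3)·0.97^3·0.03^2 = 0.008214
C(5,4)·0.97^4·0.03^1 = 0.132794
C(5,5)·0.97^5·0.03^0 = 0.858734
Sum = 0.9997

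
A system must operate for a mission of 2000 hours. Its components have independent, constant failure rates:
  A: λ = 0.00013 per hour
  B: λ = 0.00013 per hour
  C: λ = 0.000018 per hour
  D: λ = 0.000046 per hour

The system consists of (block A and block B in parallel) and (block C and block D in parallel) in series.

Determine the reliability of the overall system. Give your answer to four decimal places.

R(A) = exp(−0.00013 × 2000) = 0.771052
R(B) = exp(−0.00013 × 2000) = 0.771052
R(C) = exp(−0.000018 × 2000) = 0.964640
R(D) = exp(−0.000046 × 2000) = 0.912105
Parallel (A and B): 1 − (1 − 0.771052)(1 − 0.771052) = 0.947583
Parallel (C and D): 1 − (1 − 0.964640)(1 − 0.912105) = 0.996892
Series ([0.947583] and [0.996892]): 0.947583 × 0.996892 = 0.9446

0.9446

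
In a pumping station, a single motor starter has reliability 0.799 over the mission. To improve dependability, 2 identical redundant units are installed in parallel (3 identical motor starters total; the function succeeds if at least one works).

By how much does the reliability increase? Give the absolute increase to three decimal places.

R_before = 0.799
R_after = 1 − (1 − 0.799)^3 = 0.992
ΔR = 0.992 − 0.799 = 0.193

0.193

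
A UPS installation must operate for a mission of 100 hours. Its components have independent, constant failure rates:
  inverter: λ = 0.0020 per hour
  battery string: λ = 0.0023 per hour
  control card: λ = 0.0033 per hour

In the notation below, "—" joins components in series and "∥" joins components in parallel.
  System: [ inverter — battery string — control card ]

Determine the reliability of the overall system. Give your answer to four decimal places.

R(inverter) = exp(−0.0020 × 100) = 0.818731
R(battery string) = exp(−0.0023 × 100) = 0.794534
R(control card) = exp(−0.0033 × 100) = 0.718924
Series (inverter, battery string, and control card): 0.818731 × 0.794534 × 0.718924 = 0.4677

0.4677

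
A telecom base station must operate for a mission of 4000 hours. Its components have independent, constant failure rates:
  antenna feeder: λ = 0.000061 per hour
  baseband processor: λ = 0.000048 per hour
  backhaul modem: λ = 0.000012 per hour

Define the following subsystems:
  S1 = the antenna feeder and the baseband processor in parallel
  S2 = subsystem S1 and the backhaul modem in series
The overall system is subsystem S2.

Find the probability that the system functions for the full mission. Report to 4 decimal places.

0.9171

R(antenna feeder) = exp(−0.000061 × 4000) = 0.783488
R(baseband processor) = exp(−0.000048 × 4000) = 0.825307
R(backhaul modem) = exp(−0.000012 × 4000) = 0.953134
Parallel (antenna feeder and baseband processor): 1 − (1 − 0.783488)(1 − 0.825307) = 0.962177
Series ([0.962177] and backhaul modem): 0.962177 × 0.953134 = 0.9171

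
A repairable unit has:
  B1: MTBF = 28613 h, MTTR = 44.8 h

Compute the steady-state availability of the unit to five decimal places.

0.99844

A(B1) = MTBF/(MTBF+MTTR) = 28613/(28613+44.8) = 0.99844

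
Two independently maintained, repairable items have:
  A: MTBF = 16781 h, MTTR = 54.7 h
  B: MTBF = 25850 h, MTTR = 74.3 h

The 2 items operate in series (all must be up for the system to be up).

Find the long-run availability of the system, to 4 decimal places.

A(A) = MTBF/(MTBF+MTTR) = 16781/(16781+54.7) = 0.996751
A(B) = MTBF/(MTBF+MTTR) = 25850/(25850+74.3) = 0.997134
Series availability: 0.996751 × 0.997134 = 0.9939

0.9939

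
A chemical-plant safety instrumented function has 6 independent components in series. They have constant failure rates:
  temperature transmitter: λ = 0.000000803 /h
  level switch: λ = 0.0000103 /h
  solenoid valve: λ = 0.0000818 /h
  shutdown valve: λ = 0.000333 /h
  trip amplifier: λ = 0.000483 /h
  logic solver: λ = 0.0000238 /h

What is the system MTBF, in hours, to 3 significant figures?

1070

Series of exponential components: λ_sys = Σ λ_i
λ_sys = 0.000000803 + 0.0000103 + 0.0000818 + 0.000333 + 0.000483 + 0.0000238 = 9.3270e-04 /h
MTBF = 1 / λ_sys = 1070 h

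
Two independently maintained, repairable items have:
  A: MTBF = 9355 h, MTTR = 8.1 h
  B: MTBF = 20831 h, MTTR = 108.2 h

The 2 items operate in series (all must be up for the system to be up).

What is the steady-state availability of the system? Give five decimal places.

0.99397

A(A) = MTBF/(MTBF+MTTR) = 9355/(9355+8.1) = 0.999135
A(B) = MTBF/(MTBF+MTTR) = 20831/(20831+108.2) = 0.994833
Series availability: 0.999135 × 0.994833 = 0.99397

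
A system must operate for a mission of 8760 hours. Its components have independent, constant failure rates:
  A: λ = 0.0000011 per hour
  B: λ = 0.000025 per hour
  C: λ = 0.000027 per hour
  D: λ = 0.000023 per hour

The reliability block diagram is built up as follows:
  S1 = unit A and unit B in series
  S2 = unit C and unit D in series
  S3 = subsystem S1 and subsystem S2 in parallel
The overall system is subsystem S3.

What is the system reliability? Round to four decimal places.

R(A) = exp(−0.0000011 × 8760) = 0.990410
R(B) = exp(−0.000025 × 8760) = 0.803322
R(C) = exp(−0.000027 × 8760) = 0.789370
R(D) = exp(−0.000023 × 8760) = 0.817520
Series (A and B): 0.990410 × 0.803322 = 0.795618
Series (C and D): 0.789370 × 0.817520 = 0.645326
Parallel ([0.795618] and [0.645326]): 1 − (1 − 0.795618)(1 − 0.645326) = 0.9275

0.9275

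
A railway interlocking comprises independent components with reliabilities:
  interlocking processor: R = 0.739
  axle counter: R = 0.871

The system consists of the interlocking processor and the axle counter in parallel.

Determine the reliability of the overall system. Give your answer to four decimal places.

0.9663

Parallel (interlocking processor and axle counter): 1 − (1 − 0.739000)(1 − 0.871000) = 0.9663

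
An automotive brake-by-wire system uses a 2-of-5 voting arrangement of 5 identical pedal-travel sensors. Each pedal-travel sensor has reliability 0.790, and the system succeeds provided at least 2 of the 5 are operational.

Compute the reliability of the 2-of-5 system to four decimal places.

R = Σ_{i=2}^{5} C(5,i) p^i (1−p)^{5−i} with p = 0.790
C(5,2)·0.790^2·0.210^3 = 0.057798
C(5,3)·0.790^3·0.210^2 = 0.217430
C(5,4)·0.790^4·0.210^1 = 0.408976
C(5,5)·0.790^5·0.210^0 = 0.307706
Sum = 0.9919

0.9919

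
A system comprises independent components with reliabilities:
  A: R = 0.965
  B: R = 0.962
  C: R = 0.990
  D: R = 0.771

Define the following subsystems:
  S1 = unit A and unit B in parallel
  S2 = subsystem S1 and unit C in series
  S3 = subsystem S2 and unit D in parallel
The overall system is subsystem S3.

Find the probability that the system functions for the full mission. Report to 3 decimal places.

0.997

Parallel (A and B): 1 − (1 − 0.96500)(1 − 0.96200) = 0.99867
Series ([0.99867] and C): 0.99867 × 0.99000 = 0.98868
Parallel ([0.98868] and D): 1 − (1 − 0.98868)(1 − 0.77100) = 0.997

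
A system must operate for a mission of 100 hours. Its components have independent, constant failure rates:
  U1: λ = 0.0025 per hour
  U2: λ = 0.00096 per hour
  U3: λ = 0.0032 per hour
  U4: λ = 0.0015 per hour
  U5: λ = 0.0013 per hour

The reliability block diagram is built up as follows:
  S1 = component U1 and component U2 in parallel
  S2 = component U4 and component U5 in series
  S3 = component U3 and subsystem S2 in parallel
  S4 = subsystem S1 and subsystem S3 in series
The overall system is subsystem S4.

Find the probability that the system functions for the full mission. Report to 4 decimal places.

R(U1) = exp(−0.0025 × 100) = 0.778801
R(U2) = exp(−0.00096 × 100) = 0.908464
R(U3) = exp(−0.0032 × 100) = 0.726149
R(U4) = exp(−0.0015 × 100) = 0.860708
R(U5) = exp(−0.0013 × 100) = 0.878095
Parallel (U1 and U2): 1 − (1 − 0.778801)(1 − 0.908464) = 0.979752
Series (U4 and U5): 0.860708 × 0.878095 = 0.755783
Parallel (U3 and [0.755783]): 1 − (1 − 0.726149)(1 − 0.755783) = 0.933121
Series ([0.979752] and [0.933121]): 0.979752 × 0.933121 = 0.9142

0.9142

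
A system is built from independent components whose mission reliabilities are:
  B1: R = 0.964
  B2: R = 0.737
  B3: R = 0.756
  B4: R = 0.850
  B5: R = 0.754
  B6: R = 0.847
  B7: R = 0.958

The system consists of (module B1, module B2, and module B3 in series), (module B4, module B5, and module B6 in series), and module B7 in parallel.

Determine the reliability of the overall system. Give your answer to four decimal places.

Series (B1, B2, and B3): 0.964000 × 0.737000 × 0.756000 = 0.537114
Series (B4, B5, and B6): 0.850000 × 0.754000 × 0.847000 = 0.542842
Parallel ([0.537114], [0.542842], and B7): 1 − (1 − 0.537114)(1 − 0.542842)(1 − 0.958000) = 0.9911

0.9911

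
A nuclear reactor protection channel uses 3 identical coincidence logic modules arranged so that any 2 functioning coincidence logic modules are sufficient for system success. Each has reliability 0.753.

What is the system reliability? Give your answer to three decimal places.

R = Σ_{i=2}^{3} C(3,i) p^i (1−p)^{3−i} with p = 0.753
C(3,2)·0.753^2·0.247^1 = 0.42015
C(3,3)·0.753^3·0.247^0 = 0.42696
Sum = 0.847

0.847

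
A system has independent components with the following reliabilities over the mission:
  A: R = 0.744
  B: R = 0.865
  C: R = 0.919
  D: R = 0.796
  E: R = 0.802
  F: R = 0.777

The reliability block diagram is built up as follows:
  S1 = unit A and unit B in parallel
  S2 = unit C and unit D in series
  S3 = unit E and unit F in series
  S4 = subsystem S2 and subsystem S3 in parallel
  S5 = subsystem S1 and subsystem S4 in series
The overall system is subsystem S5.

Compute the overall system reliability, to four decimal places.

Parallel (A and B): 1 − (1 − 0.744000)(1 − 0.865000) = 0.965440
Series (C and D): 0.919000 × 0.796000 = 0.731524
Series (E and F): 0.802000 × 0.777000 = 0.623154
Parallel ([0.731524] and [0.623154]): 1 − (1 − 0.731524)(1 − 0.623154) = 0.898826
Series ([0.965440] and [0.898826]): 0.965440 × 0.898826 = 0.8678

0.8678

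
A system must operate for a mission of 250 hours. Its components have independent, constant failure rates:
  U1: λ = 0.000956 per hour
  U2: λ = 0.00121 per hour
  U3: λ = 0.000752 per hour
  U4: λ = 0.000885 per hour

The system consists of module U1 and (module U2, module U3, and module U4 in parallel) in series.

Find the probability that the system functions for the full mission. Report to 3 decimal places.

R(U1) = exp(−0.000956 × 250) = 0.78741
R(U2) = exp(−0.00121 × 250) = 0.73897
R(U3) = exp(−0.000752 × 250) = 0.82861
R(U4) = exp(−0.000885 × 250) = 0.80152
Parallel (U2, U3, and U4): 1 − (1 − 0.73897)(1 − 0.82861)(1 − 0.80152) = 0.99112
Series (U1 and [0.99112]): 0.78741 × 0.99112 = 0.780

0.780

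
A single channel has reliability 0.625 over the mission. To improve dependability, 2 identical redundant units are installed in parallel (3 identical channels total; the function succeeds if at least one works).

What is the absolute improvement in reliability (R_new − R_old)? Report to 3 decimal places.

R_before = 0.625
R_after = 1 − (1 − 0.625)^3 = 0.947
ΔR = 0.947 − 0.625 = 0.322

0.322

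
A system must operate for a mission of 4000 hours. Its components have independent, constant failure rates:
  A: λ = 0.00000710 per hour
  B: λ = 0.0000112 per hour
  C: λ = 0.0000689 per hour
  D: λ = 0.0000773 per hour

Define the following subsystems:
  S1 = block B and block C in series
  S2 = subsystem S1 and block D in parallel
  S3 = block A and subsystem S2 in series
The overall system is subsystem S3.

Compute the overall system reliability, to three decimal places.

R(A) = exp(−0.00000710 × 4000) = 0.97200
R(B) = exp(−0.0000112 × 4000) = 0.95619
R(C) = exp(−0.0000689 × 4000) = 0.75912
R(D) = exp(−0.0000773 × 4000) = 0.73403
Series (B and C): 0.95619 × 0.75912 = 0.72586
Parallel ([0.72586] and D): 1 − (1 − 0.72586)(1 − 0.73403) = 0.92709
Series (A and [0.92709]): 0.97200 × 0.92709 = 0.901

0.901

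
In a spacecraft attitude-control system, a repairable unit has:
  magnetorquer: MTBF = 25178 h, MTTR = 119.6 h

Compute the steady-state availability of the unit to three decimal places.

0.995

A(magnetorquer) = MTBF/(MTBF+MTTR) = 25178/(25178+119.6) = 0.995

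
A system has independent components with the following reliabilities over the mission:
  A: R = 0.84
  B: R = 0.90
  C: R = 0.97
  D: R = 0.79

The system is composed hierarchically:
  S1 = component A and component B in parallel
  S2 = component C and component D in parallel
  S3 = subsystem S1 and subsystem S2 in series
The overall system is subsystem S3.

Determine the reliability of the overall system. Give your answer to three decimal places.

Parallel (A and B): 1 − (1 − 0.84000)(1 − 0.90000) = 0.98400
Parallel (C and D): 1 − (1 − 0.97000)(1 − 0.79000) = 0.99370
Series ([0.98400] and [0.99370]): 0.98400 × 0.99370 = 0.978

0.978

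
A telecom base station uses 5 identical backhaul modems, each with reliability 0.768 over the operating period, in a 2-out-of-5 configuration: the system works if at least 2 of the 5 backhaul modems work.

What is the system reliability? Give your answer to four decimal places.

0.9882

R = Σ_{i=2}^{5} C(5,i) p^i (1−p)^{5−i} with p = 0.768
C(5,2)·0.768^2·0.232^3 = 0.073652
C(5,3)·0.768^3·0.232^2 = 0.243815
C(5,4)·0.768^4·0.232^1 = 0.403555
C(5,5)·0.768^5·0.232^0 = 0.267181
Sum = 0.9882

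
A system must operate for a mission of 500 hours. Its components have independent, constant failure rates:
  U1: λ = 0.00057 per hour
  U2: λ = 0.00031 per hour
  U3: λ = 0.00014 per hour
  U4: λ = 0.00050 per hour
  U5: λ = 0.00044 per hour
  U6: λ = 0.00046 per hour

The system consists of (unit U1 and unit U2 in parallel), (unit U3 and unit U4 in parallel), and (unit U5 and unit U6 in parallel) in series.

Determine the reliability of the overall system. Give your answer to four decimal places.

R(U1) = exp(−0.00057 × 500) = 0.752014
R(U2) = exp(−0.00031 × 500) = 0.856415
R(U3) = exp(−0.00014 × 500) = 0.932394
R(U4) = exp(−0.00050 × 500) = 0.778801
R(U5) = exp(−0.00044 × 500) = 0.802519
R(U6) = exp(−0.00046 × 500) = 0.794534
Parallel (U1 and U2): 1 − (1 − 0.752014)(1 − 0.856415) = 0.964393
Parallel (U3 and U4): 1 − (1 − 0.932394)(1 − 0.778801) = 0.985046
Parallel (U5 and U6): 1 − (1 − 0.802519)(1 − 0.794534) = 0.959424
Series ([0.964393], [0.985046], and [0.959424]): 0.964393 × 0.985046 × 0.959424 = 0.9114

0.9114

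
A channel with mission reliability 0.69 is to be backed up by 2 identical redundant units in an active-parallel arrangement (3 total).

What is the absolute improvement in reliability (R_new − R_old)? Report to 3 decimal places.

R_before = 0.69
R_after = 1 − (1 − 0.69)^3 = 0.970
ΔR = 0.970 − 0.69 = 0.280

0.280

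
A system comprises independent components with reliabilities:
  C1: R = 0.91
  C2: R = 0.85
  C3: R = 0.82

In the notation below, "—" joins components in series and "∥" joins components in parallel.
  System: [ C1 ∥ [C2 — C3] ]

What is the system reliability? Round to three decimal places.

0.973

Series (C2 and C3): 0.85000 × 0.82000 = 0.69700
Parallel (C1 and [0.69700]): 1 − (1 − 0.91000)(1 − 0.69700) = 0.973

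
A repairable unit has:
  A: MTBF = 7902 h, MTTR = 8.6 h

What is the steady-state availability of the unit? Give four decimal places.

0.9989

A(A) = MTBF/(MTBF+MTTR) = 7902/(7902+8.6) = 0.9989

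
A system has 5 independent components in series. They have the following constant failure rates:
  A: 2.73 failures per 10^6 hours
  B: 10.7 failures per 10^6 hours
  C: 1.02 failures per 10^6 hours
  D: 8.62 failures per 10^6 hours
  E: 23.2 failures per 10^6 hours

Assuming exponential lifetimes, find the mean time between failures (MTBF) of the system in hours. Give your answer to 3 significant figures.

Series of exponential components: λ_sys = Σ λ_i
λ_sys = 0.00000273 + 0.0000107 + 0.00000102 + 0.00000862 + 0.0000232 = 4.6270e-05 /h
MTBF = 1 / λ_sys = 21600 h

21600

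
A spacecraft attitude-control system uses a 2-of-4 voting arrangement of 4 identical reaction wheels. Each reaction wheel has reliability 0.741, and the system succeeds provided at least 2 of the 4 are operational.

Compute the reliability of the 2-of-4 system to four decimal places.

R = Σ_{i=2}^{4} C(4,i) p^i (1−p)^{4−i} with p = 0.741
C(4,2)·0.741^2·0.259^2 = 0.220997
C(4,3)·0.741^3·0.259^1 = 0.421516
C(4,4)·0.741^4·0.259^0 = 0.301490
Sum = 0.9440

0.9440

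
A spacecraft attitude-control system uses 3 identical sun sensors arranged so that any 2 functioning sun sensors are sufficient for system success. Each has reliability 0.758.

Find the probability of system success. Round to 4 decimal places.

0.8527

R = Σ_{i=2}^{3} C(3,i) p^i (1−p)^{3−i} with p = 0.758
C(3,2)·0.758^2·0.242^1 = 0.417133
C(3,3)·0.758^3·0.242^0 = 0.435520
Sum = 0.8527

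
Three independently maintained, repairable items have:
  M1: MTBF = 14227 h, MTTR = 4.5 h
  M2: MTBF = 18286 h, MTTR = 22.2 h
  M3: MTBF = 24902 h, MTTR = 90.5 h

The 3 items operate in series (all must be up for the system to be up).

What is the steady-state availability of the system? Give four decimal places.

0.9949

A(M1) = MTBF/(MTBF+MTTR) = 14227/(14227+4.5) = 0.999684
A(M2) = MTBF/(MTBF+MTTR) = 18286/(18286+22.2) = 0.998787
A(M3) = MTBF/(MTBF+MTTR) = 24902/(24902+90.5) = 0.996379
Series availability: 0.999684 × 0.998787 × 0.996379 = 0.9949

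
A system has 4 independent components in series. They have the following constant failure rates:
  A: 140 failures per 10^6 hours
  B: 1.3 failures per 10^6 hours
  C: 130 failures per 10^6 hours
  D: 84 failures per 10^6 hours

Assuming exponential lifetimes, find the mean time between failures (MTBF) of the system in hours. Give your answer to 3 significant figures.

Series of exponential components: λ_sys = Σ λ_i
λ_sys = 0.00014 + 0.0000013 + 0.00013 + 0.000084 = 3.5530e-04 /h
MTBF = 1 / λ_sys = 2810 h

2810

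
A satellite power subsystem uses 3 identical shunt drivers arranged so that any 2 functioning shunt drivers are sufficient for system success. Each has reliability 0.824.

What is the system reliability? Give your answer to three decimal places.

R = Σ_{i=2}^{3} C(3,i) p^i (1−p)^{3−i} with p = 0.824
C(3,2)·0.824^2·0.176^1 = 0.35850
C(3,3)·0.824^3·0.176^0 = 0.55948
Sum = 0.918

0.918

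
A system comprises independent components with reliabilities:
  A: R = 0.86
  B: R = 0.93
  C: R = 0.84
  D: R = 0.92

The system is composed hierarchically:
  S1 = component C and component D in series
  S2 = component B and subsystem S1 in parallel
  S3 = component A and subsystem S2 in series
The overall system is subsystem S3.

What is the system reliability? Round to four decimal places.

Series (C and D): 0.840000 × 0.920000 = 0.772800
Parallel (B and [0.772800]): 1 − (1 − 0.930000)(1 − 0.772800) = 0.984096
Series (A and [0.984096]): 0.860000 × 0.984096 = 0.8463

0.8463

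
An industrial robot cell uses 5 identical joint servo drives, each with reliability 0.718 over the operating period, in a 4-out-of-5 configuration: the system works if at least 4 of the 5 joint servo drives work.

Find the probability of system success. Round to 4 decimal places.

0.5655

R = Σ_{i=4}^{5} C(5,i) p^i (1−p)^{5−i} with p = 0.718
C(5,4)·0.718^4·0.282^1 = 0.374729
C(5,5)·0.718^5·0.282^0 = 0.190819
Sum = 0.5655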